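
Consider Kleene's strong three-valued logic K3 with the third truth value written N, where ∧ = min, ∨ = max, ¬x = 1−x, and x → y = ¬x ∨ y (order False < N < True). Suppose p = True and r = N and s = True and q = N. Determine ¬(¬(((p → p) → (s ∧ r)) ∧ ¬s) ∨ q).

p → p = True → True = True
s ∧ r = True ∧ N = N
(p → p) → (s ∧ r) = True → N = N  [¬True ∨ N]
¬s = ¬True = False
((p → p) → (s ∧ r)) ∧ ¬s = N ∧ False = False
¬(((p → p) → (s ∧ r)) ∧ ¬s) = ¬False = True
¬(((p → p) → (s ∧ r)) ∧ ¬s) ∨ q = True ∨ N = True
¬(¬(((p → p) → (s ∧ r)) ∧ ¬s) ∨ q) = ¬True = False

False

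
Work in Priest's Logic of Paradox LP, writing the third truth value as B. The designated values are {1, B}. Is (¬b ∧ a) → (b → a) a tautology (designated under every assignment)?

Yes

Every assignment of b, a over {1, B, 0} gives a value in {1, B}.
In particular, with b=B, a=B: (¬b ∧ a) → (b → a) = B.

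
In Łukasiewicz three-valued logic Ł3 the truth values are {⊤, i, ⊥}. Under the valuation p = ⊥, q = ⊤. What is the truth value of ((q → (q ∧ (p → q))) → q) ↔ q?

p → q = ⊥ → ⊤ = ⊤
q ∧ (p → q) = ⊤ ∧ ⊤ = ⊤
q → (q ∧ (p → q)) = ⊤ → ⊤ = ⊤
(q → (q ∧ (p → q))) → q = ⊤ → ⊤ = ⊤
((q → (q ∧ (p → q))) → q) ↔ q = ⊤ ↔ ⊤ = ⊤

⊤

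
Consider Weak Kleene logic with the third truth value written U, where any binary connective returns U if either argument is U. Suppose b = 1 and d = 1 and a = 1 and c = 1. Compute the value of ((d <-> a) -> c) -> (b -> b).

1

d <-> a = 1 <-> 1 = 1
(d <-> a) -> c = 1 -> 1 = 1
b -> b = 1 -> 1 = 1
((d <-> a) -> c) -> (b -> b) = 1 -> 1 = 1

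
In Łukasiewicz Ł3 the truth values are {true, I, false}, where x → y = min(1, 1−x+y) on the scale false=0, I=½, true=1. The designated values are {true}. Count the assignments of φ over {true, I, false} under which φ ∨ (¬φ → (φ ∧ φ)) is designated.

2

φ=true: true ✓
φ=I: true ✓
φ=false: false ·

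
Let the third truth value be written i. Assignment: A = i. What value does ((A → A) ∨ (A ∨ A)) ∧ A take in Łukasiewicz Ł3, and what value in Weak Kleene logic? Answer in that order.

i; i

In Łukasiewicz Ł3: A → A = i → i = 1  [min(1, 1−½+½)]
A ∨ A = i ∨ i = i
(A → A) ∨ (A ∨ A) = 1 ∨ i = 1
((A → A) ∨ (A ∨ A)) ∧ A = 1 ∧ i = i
In Weak Kleene logic: A → A = i → i = i  [any arg is the third value ⇒ result is the third value]
A ∨ A = i ∨ i = i
(A → A) ∨ (A ∨ A) = i ∨ i = i
((A → A) ∨ (A ∨ A)) ∧ A = i ∧ i = i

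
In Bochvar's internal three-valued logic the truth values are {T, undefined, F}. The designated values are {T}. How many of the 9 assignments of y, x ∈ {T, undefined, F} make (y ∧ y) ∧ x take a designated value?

Designated under: (y=T, x=T).

1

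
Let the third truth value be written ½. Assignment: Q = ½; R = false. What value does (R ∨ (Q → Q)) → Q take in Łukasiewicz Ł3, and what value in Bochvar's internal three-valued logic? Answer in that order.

In Łukasiewicz Ł3: Q → Q = ½ → ½ = true
R ∨ (Q → Q) = false ∨ true = true
(R ∨ (Q → Q)) → Q = true → ½ = ½
In Bochvar's internal three-valued logic: Q → Q = ½ → ½ = ½  [any arg is the third value ⇒ result is the third value]
R ∨ (Q → Q) = false ∨ ½ = ½
(R ∨ (Q → Q)) → Q = ½ → ½ = ½

½; ½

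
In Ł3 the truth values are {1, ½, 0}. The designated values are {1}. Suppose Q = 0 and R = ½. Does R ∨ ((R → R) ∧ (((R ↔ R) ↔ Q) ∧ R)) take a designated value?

No

R → R = ½ → ½ = 1
R ↔ R = ½ ↔ ½ = 1
(R ↔ R) ↔ Q = 1 ↔ 0 = 0
((R ↔ R) ↔ Q) ∧ R = 0 ∧ ½ = 0
(R → R) ∧ (((R ↔ R) ↔ Q) ∧ R) = 1 ∧ 0 = 0
R ∨ ((R → R) ∧ (((R ↔ R) ↔ Q) ∧ R)) = ½ ∨ 0 = ½
½ ∉ {1}.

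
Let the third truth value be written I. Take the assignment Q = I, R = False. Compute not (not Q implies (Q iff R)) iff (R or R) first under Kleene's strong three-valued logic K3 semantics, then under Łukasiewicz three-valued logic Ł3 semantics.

In Kleene's strong three-valued logic K3: not Q = not I = I
Q iff R = I iff False = I
not Q implies (Q iff R) = I implies I = I  [not I or I]
not (not Q implies (Q iff R)) = not I = I
R or R = False or False = False
not (not Q implies (Q iff R)) iff (R or R) = I iff False = I
In Łukasiewicz three-valued logic Ł3: not Q = not I = I
Q iff R = I iff False = I  [1 − |½−0|]
not Q implies (Q iff R) = I implies I = True
not (not Q implies (Q iff R)) = not True = False
R or R = False or False = False
not (not Q implies (Q iff R)) iff (R or R) = False iff False = True
They differ because Kleene's strong three-valued logic K3 and Łukasiewicz three-valued logic Ł3 treat I differently under implication.

I; True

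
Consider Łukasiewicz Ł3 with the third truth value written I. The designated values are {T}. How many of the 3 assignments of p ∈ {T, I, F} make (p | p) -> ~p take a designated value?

2

p=T: F ·
p=I: T ✓
p=F: T ✓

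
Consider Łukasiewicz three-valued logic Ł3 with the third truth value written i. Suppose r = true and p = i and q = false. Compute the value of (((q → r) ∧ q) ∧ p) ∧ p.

false

q → r = false → true = true
(q → r) ∧ q = true ∧ false = false
((q → r) ∧ q) ∧ p = false ∧ i = false
(((q → r) ∧ q) ∧ p) ∧ p = false ∧ i = false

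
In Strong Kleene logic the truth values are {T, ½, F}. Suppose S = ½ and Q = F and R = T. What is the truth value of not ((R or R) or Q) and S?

F

R or R = T or T = T
(R or R) or Q = T or F = T
not ((R or R) or Q) = not T = F
not ((R or R) or Q) and S = F and ½ = F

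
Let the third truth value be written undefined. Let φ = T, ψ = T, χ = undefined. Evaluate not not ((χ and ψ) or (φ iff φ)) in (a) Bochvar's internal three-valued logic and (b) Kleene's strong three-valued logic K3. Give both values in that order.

undefined; T

In Bochvar's internal three-valued logic: χ and ψ = undefined and T = undefined
φ iff φ = T iff T = T
(χ and ψ) or (φ iff φ) = undefined or T = undefined
not ((χ and ψ) or (φ iff φ)) = not undefined = undefined
not not ((χ and ψ) or (φ iff φ)) = not undefined = undefined
In Kleene's strong three-valued logic K3: χ and ψ = undefined and T = undefined
φ iff φ = T iff T = T
(χ and ψ) or (φ iff φ) = undefined or T = T
not ((χ and ψ) or (φ iff φ)) = not T = F
not not ((χ and ψ) or (φ iff φ)) = not F = T
They differ because Bochvar's internal three-valued logic and Kleene's strong three-valued logic K3 treat undefined differently under the binary connectives.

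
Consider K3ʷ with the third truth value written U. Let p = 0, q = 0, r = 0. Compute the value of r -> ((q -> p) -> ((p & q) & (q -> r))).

q -> p = 0 -> 0 = 1
p & q = 0 & 0 = 0
q -> r = 0 -> 0 = 1
(p & q) & (q -> r) = 0 & 1 = 0
(q -> p) -> ((p & q) & (q -> r)) = 1 -> 0 = 0
r -> ((q -> p) -> ((p & q) & (q -> r))) = 0 -> 0 = 1

1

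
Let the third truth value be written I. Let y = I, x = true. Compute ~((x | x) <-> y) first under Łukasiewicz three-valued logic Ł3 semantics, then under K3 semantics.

In Łukasiewicz three-valued logic Ł3: x | x = true | true = true
(x | x) <-> y = true <-> I = I  [1 − |1−½|]
~((x | x) <-> y) = ~I = I
In K3: x | x = true | true = true
(x | x) <-> y = true <-> I = I
~((x | x) <-> y) = ~I = I

I; I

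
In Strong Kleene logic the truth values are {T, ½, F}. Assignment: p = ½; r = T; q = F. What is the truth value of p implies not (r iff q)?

T

r iff q = T iff F = F
not (r iff q) = not F = T
p implies not (r iff q) = ½ implies T = T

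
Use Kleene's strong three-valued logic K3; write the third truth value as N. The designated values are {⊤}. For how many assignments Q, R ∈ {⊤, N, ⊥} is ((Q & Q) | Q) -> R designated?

Of the 9 assignments, 5 give a value in {⊤}.

5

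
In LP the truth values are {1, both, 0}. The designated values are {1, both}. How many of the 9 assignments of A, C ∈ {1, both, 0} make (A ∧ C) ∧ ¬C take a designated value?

2

Designated under: (A=1, C=both); (A=both, C=both).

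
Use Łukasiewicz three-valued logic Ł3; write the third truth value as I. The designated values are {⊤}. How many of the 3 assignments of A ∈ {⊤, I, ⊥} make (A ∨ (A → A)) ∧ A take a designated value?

1

A=⊤: ⊤ ✓
A=I: I ·
A=⊥: ⊥ ·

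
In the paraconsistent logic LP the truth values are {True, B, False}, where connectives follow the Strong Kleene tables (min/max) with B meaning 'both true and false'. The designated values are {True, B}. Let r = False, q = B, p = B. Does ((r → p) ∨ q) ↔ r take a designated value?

No

r → p = False → B = True  [¬False ∨ B]
(r → p) ∨ q = True ∨ B = True
((r → p) ∨ q) ↔ r = True ↔ False = False
False ∉ {True, B}.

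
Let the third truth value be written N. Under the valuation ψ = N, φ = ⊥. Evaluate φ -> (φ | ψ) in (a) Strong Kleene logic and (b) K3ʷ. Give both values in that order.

In Strong Kleene logic: φ | ψ = ⊥ | N = N
φ -> (φ | ψ) = ⊥ -> N = ⊤  [~⊥ | N]
In K3ʷ: φ | ψ = ⊥ | N = N
φ -> (φ | ψ) = ⊥ -> N = N  [any arg is the third value ⇒ result is the third value]
They differ because Strong Kleene logic and K3ʷ treat N differently under the binary connectives.

⊤; N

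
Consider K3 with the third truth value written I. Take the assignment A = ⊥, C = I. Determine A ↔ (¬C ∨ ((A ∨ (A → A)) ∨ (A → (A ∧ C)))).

⊥

¬C = ¬I = I
A → A = ⊥ → ⊥ = ⊤
A ∨ (A → A) = ⊥ ∨ ⊤ = ⊤
A ∧ C = ⊥ ∧ I = ⊥
A → (A ∧ C) = ⊥ → ⊥ = ⊤
(A ∨ (A → A)) ∨ (A → (A ∧ C)) = ⊤ ∨ ⊤ = ⊤
¬C ∨ ((A ∨ (A → A)) ∨ (A → (A ∧ C))) = I ∨ ⊤ = ⊤
A ↔ (¬C ∨ ((A ∨ (A → A)) ∨ (A → (A ∧ C)))) = ⊥ ↔ ⊤ = ⊥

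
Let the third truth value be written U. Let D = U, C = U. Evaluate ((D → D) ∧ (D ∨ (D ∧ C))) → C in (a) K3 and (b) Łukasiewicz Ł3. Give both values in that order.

U; True

In K3: D → D = U → U = U  [¬U ∨ U]
D ∧ C = U ∧ U = U
D ∨ (D ∧ C) = U ∨ U = U
(D → D) ∧ (D ∨ (D ∧ C)) = U ∧ U = U
((D → D) ∧ (D ∨ (D ∧ C))) → C = U → U = U
In Łukasiewicz Ł3: D → D = U → U = True  [min(1, 1−½+½)]
D ∧ C = U ∧ U = U
D ∨ (D ∧ C) = U ∨ U = U
(D → D) ∧ (D ∨ (D ∧ C)) = True ∧ U = U
((D → D) ∧ (D ∨ (D ∧ C))) → C = U → U = True
They differ because K3 and Łukasiewicz Ł3 treat U differently under implication.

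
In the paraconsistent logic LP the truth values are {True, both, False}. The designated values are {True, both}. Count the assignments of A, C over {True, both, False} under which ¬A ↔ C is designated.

Of the 9 assignments, 7 give a value in {True, both}.

7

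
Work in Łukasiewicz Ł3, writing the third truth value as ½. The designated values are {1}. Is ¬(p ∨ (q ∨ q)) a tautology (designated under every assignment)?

Countermodel: p=1, q=1 gives 0, which is not designated.

No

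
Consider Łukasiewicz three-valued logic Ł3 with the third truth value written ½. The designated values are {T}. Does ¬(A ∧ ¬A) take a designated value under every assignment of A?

No

Countermodel: A=½ gives ½, which is not designated.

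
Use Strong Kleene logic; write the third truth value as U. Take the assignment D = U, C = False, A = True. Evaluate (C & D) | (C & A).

False

C & D = False & U = False
C & A = False & True = False
(C & D) | (C & A) = False | False = False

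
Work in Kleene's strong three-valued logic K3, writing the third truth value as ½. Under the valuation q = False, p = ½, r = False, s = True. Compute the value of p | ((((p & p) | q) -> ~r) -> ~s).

½

p & p = ½ & ½ = ½
(p & p) | q = ½ | False = ½
~r = ~False = True
((p & p) | q) -> ~r = ½ -> True = True  [~½ | True]
~s = ~True = False
(((p & p) | q) -> ~r) -> ~s = True -> False = False
p | ((((p & p) | q) -> ~r) -> ~s) = ½ | False = ½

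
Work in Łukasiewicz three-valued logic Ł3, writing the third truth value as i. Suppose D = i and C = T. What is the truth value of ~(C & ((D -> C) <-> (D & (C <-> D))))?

D -> C = i -> T = T
C <-> D = T <-> i = i
D & (C <-> D) = i & i = i
(D -> C) <-> (D & (C <-> D)) = T <-> i = i
C & ((D -> C) <-> (D & (C <-> D))) = T & i = i
~(C & ((D -> C) <-> (D & (C <-> D)))) = ~i = i

i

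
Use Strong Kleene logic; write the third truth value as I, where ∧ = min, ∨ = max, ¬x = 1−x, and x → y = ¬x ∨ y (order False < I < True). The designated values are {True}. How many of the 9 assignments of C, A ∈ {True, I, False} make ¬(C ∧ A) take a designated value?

Of the 9 assignments, 5 give a value in {True}.

5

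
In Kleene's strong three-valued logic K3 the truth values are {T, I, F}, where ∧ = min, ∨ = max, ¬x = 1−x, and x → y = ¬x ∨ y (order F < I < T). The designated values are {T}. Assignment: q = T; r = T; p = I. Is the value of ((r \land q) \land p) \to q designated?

Yes

r \land q = T \land T = T
(r \land q) \land p = T \land I = I
((r \land q) \land p) \to q = I \to T = T  [\lnot I \lor T]
T ∈ {T}.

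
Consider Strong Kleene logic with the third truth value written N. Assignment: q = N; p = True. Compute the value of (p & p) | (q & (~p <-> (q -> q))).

True

p & p = True & True = True
~p = ~True = False
q -> q = N -> N = N  [~N | N]
~p <-> (q -> q) = False <-> N = N
q & (~p <-> (q -> q)) = N & N = N
(p & p) | (q & (~p <-> (q -> q))) = True | N = True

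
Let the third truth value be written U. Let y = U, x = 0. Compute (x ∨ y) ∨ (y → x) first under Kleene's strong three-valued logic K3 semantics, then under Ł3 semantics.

U; U

In Kleene's strong three-valued logic K3: x ∨ y = 0 ∨ U = U
y → x = U → 0 = U  [¬U ∨ 0]
(x ∨ y) ∨ (y → x) = U ∨ U = U
In Ł3: x ∨ y = 0 ∨ U = U
y → x = U → 0 = U  [min(1, 1−½+0)]
(x ∨ y) ∨ (y → x) = U ∨ U = U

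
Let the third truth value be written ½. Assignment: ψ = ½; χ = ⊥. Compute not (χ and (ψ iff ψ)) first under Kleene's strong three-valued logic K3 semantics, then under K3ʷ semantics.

⊤; ½

In Kleene's strong three-valued logic K3: ψ iff ψ = ½ iff ½ = ½
χ and (ψ iff ψ) = ⊥ and ½ = ⊥
not (χ and (ψ iff ψ)) = not ⊥ = ⊤
In K3ʷ: ψ iff ψ = ½ iff ½ = ½
χ and (ψ iff ψ) = ⊥ and ½ = ½
not (χ and (ψ iff ψ)) = not ½ = ½
They differ because Kleene's strong three-valued logic K3 and K3ʷ treat ½ differently under the binary connectives.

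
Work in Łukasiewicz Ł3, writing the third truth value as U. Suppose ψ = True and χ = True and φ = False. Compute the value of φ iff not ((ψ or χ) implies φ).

ψ or χ = True or True = True
(ψ or χ) implies φ = True implies False = False
not ((ψ or χ) implies φ) = not False = True
φ iff not ((ψ or χ) implies φ) = False iff True = False

False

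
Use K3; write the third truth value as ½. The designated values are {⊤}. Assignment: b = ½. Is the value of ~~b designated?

~b = ~½ = ½
~~b = ~½ = ½
½ ∉ {⊤}.

No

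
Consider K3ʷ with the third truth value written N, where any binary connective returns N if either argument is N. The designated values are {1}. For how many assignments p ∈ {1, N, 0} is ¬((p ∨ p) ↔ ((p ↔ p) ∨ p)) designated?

p=1: 0 ·
p=N: N ·
p=0: 1 ✓

1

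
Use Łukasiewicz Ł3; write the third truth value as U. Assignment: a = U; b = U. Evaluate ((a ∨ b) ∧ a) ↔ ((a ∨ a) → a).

U

a ∨ b = U ∨ U = U
(a ∨ b) ∧ a = U ∧ U = U
a ∨ a = U ∨ U = U
(a ∨ a) → a = U → U = True
((a ∨ b) ∧ a) ↔ ((a ∨ a) → a) = U ↔ True = U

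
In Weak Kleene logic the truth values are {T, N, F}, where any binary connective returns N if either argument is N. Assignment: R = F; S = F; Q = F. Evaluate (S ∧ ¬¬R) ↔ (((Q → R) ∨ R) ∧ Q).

T

¬R = ¬F = T
¬¬R = ¬T = F
S ∧ ¬¬R = F ∧ F = F
Q → R = F → F = T
(Q → R) ∨ R = T ∨ F = T
((Q → R) ∨ R) ∧ Q = T ∧ F = F
(S ∧ ¬¬R) ↔ (((Q → R) ∨ R) ∧ Q) = F ↔ F = T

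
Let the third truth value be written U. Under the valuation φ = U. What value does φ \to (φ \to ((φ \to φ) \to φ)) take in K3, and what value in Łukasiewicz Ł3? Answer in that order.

In K3: φ \to φ = U \to U = U  [\lnot U \lor U]
(φ \to φ) \to φ = U \to U = U
φ \to ((φ \to φ) \to φ) = U \to U = U
φ \to (φ \to ((φ \to φ) \to φ)) = U \to U = U
In Łukasiewicz Ł3: φ \to φ = U \to U = T  [min(1, 1−½+½)]
(φ \to φ) \to φ = T \to U = U
φ \to ((φ \to φ) \to φ) = U \to U = T
φ \to (φ \to ((φ \to φ) \to φ)) = U \to T = T
They differ because K3 and Łukasiewicz Ł3 treat U differently under implication.

U; T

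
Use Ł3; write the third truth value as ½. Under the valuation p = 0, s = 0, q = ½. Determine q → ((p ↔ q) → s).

p ↔ q = 0 ↔ ½ = ½  [1 − |0−½|]
(p ↔ q) → s = ½ → 0 = ½
q → ((p ↔ q) → s) = ½ → ½ = 1

1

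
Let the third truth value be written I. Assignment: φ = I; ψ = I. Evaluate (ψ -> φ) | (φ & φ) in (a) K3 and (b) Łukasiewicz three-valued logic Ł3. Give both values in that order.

I; True

In K3: ψ -> φ = I -> I = I  [~I | I]
φ & φ = I & I = I
(ψ -> φ) | (φ & φ) = I | I = I
In Łukasiewicz three-valued logic Ł3: ψ -> φ = I -> I = True  [min(1, 1−½+½)]
φ & φ = I & I = I
(ψ -> φ) | (φ & φ) = True | I = True
They differ because K3 and Łukasiewicz three-valued logic Ł3 treat I differently under implication.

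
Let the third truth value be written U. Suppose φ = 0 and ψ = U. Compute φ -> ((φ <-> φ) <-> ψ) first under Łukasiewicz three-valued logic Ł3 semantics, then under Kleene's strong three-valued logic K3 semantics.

In Łukasiewicz three-valued logic Ł3: φ <-> φ = 0 <-> 0 = 1
(φ <-> φ) <-> ψ = 1 <-> U = U  [1 − |1−½|]
φ -> ((φ <-> φ) <-> ψ) = 0 -> U = 1
In Kleene's strong three-valued logic K3: φ <-> φ = 0 <-> 0 = 1
(φ <-> φ) <-> ψ = 1 <-> U = U
φ -> ((φ <-> φ) <-> ψ) = 0 -> U = 1

1; 1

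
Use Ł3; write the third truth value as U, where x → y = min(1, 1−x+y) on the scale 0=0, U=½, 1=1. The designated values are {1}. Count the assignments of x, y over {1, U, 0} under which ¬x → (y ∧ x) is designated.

5

Of the 9 assignments, 5 give a value in {1}.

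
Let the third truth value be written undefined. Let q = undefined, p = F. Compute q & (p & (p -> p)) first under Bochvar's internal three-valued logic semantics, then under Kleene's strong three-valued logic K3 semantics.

In Bochvar's internal three-valued logic: p -> p = F -> F = T
p & (p -> p) = F & T = F
q & (p & (p -> p)) = undefined & F = undefined
In Kleene's strong three-valued logic K3: p -> p = F -> F = T
p & (p -> p) = F & T = F
q & (p & (p -> p)) = undefined & F = F
They differ because Bochvar's internal three-valued logic and Kleene's strong three-valued logic K3 treat undefined differently under the binary connectives.

undefined; F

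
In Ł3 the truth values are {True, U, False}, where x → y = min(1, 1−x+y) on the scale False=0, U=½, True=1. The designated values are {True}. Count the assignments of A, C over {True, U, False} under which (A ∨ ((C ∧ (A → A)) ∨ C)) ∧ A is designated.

3

Designated under: (A=True, C=True); (A=True, C=U); (A=True, C=False).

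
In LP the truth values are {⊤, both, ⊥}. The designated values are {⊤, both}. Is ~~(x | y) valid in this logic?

No

Countermodel: x=⊥, y=⊥ gives ⊥, which is not designated.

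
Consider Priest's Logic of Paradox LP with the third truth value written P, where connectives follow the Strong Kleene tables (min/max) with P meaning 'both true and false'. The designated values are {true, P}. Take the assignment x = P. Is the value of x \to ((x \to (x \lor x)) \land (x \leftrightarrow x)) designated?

Yes

x \lor x = P \lor P = P
x \to (x \lor x) = P \to P = P  [\lnot P \lor P]
x \leftrightarrow x = P \leftrightarrow P = P
(x \to (x \lor x)) \land (x \leftrightarrow x) = P \land P = P
x \to ((x \to (x \lor x)) \land (x \leftrightarrow x)) = P \to P = P
P ∈ {true, P}.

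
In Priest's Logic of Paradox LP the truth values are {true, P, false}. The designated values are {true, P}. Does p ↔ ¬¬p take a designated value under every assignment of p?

Yes

Every assignment of p over {true, P, false} gives a value in {true, P}.
In particular, with p=P: p ↔ ¬¬p = P.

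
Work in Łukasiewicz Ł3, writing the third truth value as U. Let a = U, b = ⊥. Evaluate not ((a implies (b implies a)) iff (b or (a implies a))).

b implies a = ⊥ implies U = ⊤
a implies (b implies a) = U implies ⊤ = ⊤
a implies a = U implies U = ⊤
b or (a implies a) = ⊥ or ⊤ = ⊤
(a implies (b implies a)) iff (b or (a implies a)) = ⊤ iff ⊤ = ⊤
not ((a implies (b implies a)) iff (b or (a implies a))) = not ⊤ = ⊥

⊥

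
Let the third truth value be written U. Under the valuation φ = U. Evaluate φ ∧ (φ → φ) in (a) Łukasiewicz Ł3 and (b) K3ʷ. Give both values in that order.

In Łukasiewicz Ł3: φ → φ = U → U = ⊤  [min(1, 1−½+½)]
φ ∧ (φ → φ) = U ∧ ⊤ = U
In K3ʷ: φ → φ = U → U = U  [any arg is the third value ⇒ result is the third value]
φ ∧ (φ → φ) = U ∧ U = U

U; U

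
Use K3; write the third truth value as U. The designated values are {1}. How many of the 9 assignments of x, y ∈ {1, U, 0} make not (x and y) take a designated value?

5

Of the 9 assignments, 5 give a value in {1}.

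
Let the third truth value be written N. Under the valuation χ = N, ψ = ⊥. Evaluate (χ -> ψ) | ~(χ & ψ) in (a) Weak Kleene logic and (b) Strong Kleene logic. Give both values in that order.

In Weak Kleene logic: χ -> ψ = N -> ⊥ = N  [any arg is the third value ⇒ result is the third value]
χ & ψ = N & ⊥ = N
~(χ & ψ) = ~N = N
(χ -> ψ) | ~(χ & ψ) = N | N = N
In Strong Kleene logic: χ -> ψ = N -> ⊥ = N  [~N | ⊥]
χ & ψ = N & ⊥ = ⊥
~(χ & ψ) = ~⊥ = ⊤
(χ -> ψ) | ~(χ & ψ) = N | ⊤ = ⊤
They differ because Weak Kleene logic and Strong Kleene logic treat N differently under the binary connectives.

N; ⊤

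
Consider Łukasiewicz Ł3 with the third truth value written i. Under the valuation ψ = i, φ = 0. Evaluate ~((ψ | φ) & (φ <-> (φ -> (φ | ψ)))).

1

ψ | φ = i | 0 = i
φ | ψ = 0 | i = i
φ -> (φ | ψ) = 0 -> i = 1  [min(1, 1−0+½)]
φ <-> (φ -> (φ | ψ)) = 0 <-> 1 = 0
(ψ | φ) & (φ <-> (φ -> (φ | ψ))) = i & 0 = 0
~((ψ | φ) & (φ <-> (φ -> (φ | ψ)))) = ~0 = 1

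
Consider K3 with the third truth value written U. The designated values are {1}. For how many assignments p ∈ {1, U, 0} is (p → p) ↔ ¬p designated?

1

p=1: 0 ·
p=U: U ·
p=0: 1 ✓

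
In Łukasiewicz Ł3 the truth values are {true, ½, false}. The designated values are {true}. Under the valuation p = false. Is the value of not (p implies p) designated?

No

p implies p = false implies false = true
not (p implies p) = not true = false
false ∉ {true}.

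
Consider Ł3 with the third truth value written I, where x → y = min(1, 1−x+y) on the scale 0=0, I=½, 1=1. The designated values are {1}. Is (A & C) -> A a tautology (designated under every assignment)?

Yes

Every assignment of A, C over {1, I, 0} gives a value in {1}.
In particular, with A=I, C=I: (A & C) -> A = 1.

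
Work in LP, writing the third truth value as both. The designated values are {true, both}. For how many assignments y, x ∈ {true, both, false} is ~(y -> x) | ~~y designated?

Of the 9 assignments, 6 give a value in {true, both}.

6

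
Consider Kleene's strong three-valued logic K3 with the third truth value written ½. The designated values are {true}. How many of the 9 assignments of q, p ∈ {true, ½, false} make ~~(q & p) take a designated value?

Designated under: (q=true, p=true).

1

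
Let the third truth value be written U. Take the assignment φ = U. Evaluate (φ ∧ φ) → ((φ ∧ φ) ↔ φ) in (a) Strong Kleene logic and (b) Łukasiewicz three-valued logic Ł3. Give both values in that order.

U; T

In Strong Kleene logic: φ ∧ φ = U ∧ U = U
φ ∧ φ = U ∧ U = U
(φ ∧ φ) ↔ φ = U ↔ U = U
(φ ∧ φ) → ((φ ∧ φ) ↔ φ) = U → U = U  [¬U ∨ U]
In Łukasiewicz three-valued logic Ł3: φ ∧ φ = U ∧ U = U
φ ∧ φ = U ∧ U = U
(φ ∧ φ) ↔ φ = U ↔ U = T  [1 − |½−½|]
(φ ∧ φ) → ((φ ∧ φ) ↔ φ) = U → T = T
They differ because Strong Kleene logic and Łukasiewicz three-valued logic Ł3 treat U differently under implication.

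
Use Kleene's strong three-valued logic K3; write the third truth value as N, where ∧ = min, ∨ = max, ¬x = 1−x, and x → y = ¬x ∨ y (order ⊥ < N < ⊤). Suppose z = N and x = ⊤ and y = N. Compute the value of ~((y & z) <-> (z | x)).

y & z = N & N = N
z | x = N | ⊤ = ⊤
(y & z) <-> (z | x) = N <-> ⊤ = N
~((y & z) <-> (z | x)) = ~N = N

N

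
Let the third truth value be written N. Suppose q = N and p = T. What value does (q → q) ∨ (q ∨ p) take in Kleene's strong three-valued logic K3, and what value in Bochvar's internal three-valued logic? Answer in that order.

T; N

In Kleene's strong three-valued logic K3: q → q = N → N = N  [¬N ∨ N]
q ∨ p = N ∨ T = T
(q → q) ∨ (q ∨ p) = N ∨ T = T
In Bochvar's internal three-valued logic: q → q = N → N = N  [any arg is the third value ⇒ result is the third value]
q ∨ p = N ∨ T = N
(q → q) ∨ (q ∨ p) = N ∨ N = N
They differ because Kleene's strong three-valued logic K3 and Bochvar's internal three-valued logic treat N differently under the binary connectives.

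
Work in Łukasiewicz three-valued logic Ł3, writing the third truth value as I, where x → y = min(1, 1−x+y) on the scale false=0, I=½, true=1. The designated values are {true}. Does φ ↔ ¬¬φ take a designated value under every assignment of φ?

Every assignment of φ over {true, I, false} gives a value in {true}.
In particular, with φ=I: φ ↔ ¬¬φ = true.

Yes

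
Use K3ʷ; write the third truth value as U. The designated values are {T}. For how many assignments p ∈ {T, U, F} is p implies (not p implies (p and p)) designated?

p=T: T ✓
p=U: U ·
p=F: T ✓

2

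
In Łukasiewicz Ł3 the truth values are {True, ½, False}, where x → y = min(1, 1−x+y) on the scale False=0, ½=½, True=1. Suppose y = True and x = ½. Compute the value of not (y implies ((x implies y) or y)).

False

x implies y = ½ implies True = True  [min(1, 1−½+1)]
(x implies y) or y = True or True = True
y implies ((x implies y) or y) = True implies True = True
not (y implies ((x implies y) or y)) = not True = False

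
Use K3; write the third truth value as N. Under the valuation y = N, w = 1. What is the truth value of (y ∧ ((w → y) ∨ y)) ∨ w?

1

w → y = 1 → N = N  [¬1 ∨ N]
(w → y) ∨ y = N ∨ N = N
y ∧ ((w → y) ∨ y) = N ∧ N = N
(y ∧ ((w → y) ∨ y)) ∨ w = N ∨ 1 = 1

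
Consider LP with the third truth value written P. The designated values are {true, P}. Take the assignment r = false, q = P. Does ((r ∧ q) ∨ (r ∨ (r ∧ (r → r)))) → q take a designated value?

r ∧ q = false ∧ P = false
r → r = false → false = true
r ∧ (r → r) = false ∧ true = false
r ∨ (r ∧ (r → r)) = false ∨ false = false
(r ∧ q) ∨ (r ∨ (r ∧ (r → r))) = false ∨ false = false
((r ∧ q) ∨ (r ∨ (r ∧ (r → r)))) → q = false → P = true
true ∈ {true, P}.

Yes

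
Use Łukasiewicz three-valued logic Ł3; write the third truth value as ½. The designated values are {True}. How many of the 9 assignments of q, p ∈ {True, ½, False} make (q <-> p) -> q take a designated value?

6

Of the 9 assignments, 6 give a value in {True}.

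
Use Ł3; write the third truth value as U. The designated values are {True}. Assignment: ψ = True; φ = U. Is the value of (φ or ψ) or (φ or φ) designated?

Yes

φ or ψ = U or True = True
φ or φ = U or U = U
(φ or ψ) or (φ or φ) = True or U = True
True ∈ {True}.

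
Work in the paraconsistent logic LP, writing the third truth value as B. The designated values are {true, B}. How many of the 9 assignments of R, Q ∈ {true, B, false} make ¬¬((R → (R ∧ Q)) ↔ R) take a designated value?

Of the 9 assignments, 5 give a value in {true, B}.

5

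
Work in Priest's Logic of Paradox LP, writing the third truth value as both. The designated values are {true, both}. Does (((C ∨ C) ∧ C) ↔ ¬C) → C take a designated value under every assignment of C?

Every assignment of C over {true, both, false} gives a value in {true, both}.
In particular, with C=both: (((C ∨ C) ∧ C) ↔ ¬C) → C = both.

Yes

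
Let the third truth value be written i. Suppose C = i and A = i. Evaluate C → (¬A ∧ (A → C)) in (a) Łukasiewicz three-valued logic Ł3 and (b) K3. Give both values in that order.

true; i

In Łukasiewicz three-valued logic Ł3: ¬A = ¬i = i
A → C = i → i = true  [min(1, 1−½+½)]
¬A ∧ (A → C) = i ∧ true = i
C → (¬A ∧ (A → C)) = i → i = true
In K3: ¬A = ¬i = i
A → C = i → i = i
¬A ∧ (A → C) = i ∧ i = i
C → (¬A ∧ (A → C)) = i → i = i
They differ because Łukasiewicz three-valued logic Ł3 and K3 treat i differently under implication.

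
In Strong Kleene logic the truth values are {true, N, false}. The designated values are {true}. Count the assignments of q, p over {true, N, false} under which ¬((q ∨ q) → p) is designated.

Designated under: (q=true, p=false).

1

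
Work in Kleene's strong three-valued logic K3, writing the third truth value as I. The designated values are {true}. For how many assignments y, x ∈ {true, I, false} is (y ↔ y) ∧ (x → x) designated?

4

Designated under: (y=true, x=true); (y=true, x=false); (y=false, x=true); (y=false, x=false).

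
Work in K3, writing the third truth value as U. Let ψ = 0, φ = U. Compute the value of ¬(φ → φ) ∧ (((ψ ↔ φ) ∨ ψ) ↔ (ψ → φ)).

U

φ → φ = U → U = U  [¬U ∨ U]
¬(φ → φ) = ¬U = U
ψ ↔ φ = 0 ↔ U = U
(ψ ↔ φ) ∨ ψ = U ∨ 0 = U
ψ → φ = 0 → U = 1
((ψ ↔ φ) ∨ ψ) ↔ (ψ → φ) = U ↔ 1 = U
¬(φ → φ) ∧ (((ψ ↔ φ) ∨ ψ) ↔ (ψ → φ)) = U ∧ U = U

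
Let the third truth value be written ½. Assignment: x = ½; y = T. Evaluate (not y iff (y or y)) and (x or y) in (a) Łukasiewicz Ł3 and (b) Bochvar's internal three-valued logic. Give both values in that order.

In Łukasiewicz Ł3: not y = not T = F
y or y = T or T = T
not y iff (y or y) = F iff T = F
x or y = ½ or T = T
(not y iff (y or y)) and (x or y) = F and T = F
In Bochvar's internal three-valued logic: not y = not T = F
y or y = T or T = T
not y iff (y or y) = F iff T = F
x or y = ½ or T = ½
(not y iff (y or y)) and (x or y) = F and ½ = ½
They differ because Łukasiewicz Ł3 and Bochvar's internal three-valued logic treat ½ differently under the binary connectives.

F; ½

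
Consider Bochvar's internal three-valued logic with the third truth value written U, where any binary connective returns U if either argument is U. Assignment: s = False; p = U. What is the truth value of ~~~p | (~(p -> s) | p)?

U

~p = ~U = U
~~p = ~U = U
~~~p = ~U = U
p -> s = U -> False = U  [any arg is the third value ⇒ result is the third value]
~(p -> s) = ~U = U
~(p -> s) | p = U | U = U
~~~p | (~(p -> s) | p) = U | U = U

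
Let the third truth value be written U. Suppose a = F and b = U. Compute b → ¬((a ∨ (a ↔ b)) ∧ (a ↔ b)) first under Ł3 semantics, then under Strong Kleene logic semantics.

In Ł3: a ↔ b = F ↔ U = U  [1 − |0−½|]
a ∨ (a ↔ b) = F ∨ U = U
a ↔ b = F ↔ U = U
(a ∨ (a ↔ b)) ∧ (a ↔ b) = U ∧ U = U
¬((a ∨ (a ↔ b)) ∧ (a ↔ b)) = ¬U = U
b → ¬((a ∨ (a ↔ b)) ∧ (a ↔ b)) = U → U = T
In Strong Kleene logic: a ↔ b = F ↔ U = U
a ∨ (a ↔ b) = F ∨ U = U
a ↔ b = F ↔ U = U
(a ∨ (a ↔ b)) ∧ (a ↔ b) = U ∧ U = U
¬((a ∨ (a ↔ b)) ∧ (a ↔ b)) = ¬U = U
b → ¬((a ∨ (a ↔ b)) ∧ (a ↔ b)) = U → U = U  [¬U ∨ U]
They differ because Ł3 and Strong Kleene logic treat U differently under implication.

T; U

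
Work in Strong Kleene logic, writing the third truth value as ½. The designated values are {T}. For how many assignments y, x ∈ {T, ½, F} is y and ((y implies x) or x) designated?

Designated under: (y=T, x=T).

1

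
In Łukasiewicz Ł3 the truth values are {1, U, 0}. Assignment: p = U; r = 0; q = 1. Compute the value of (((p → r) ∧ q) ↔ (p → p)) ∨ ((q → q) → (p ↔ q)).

U

p → r = U → 0 = U  [min(1, 1−½+0)]
(p → r) ∧ q = U ∧ 1 = U
p → p = U → U = 1
((p → r) ∧ q) ↔ (p → p) = U ↔ 1 = U
q → q = 1 → 1 = 1
p ↔ q = U ↔ 1 = U
(q → q) → (p ↔ q) = 1 → U = U
(((p → r) ∧ q) ↔ (p → p)) ∨ ((q → q) → (p ↔ q)) = U ∨ U = U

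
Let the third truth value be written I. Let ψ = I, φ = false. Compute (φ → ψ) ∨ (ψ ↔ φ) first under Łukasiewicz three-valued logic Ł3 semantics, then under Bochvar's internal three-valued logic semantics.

In Łukasiewicz three-valued logic Ł3: φ → ψ = false → I = true
ψ ↔ φ = I ↔ false = I
(φ → ψ) ∨ (ψ ↔ φ) = true ∨ I = true
In Bochvar's internal three-valued logic: φ → ψ = false → I = I
ψ ↔ φ = I ↔ false = I
(φ → ψ) ∨ (ψ ↔ φ) = I ∨ I = I
They differ because Łukasiewicz three-valued logic Ł3 and Bochvar's internal three-valued logic treat I differently under the binary connectives.

true; I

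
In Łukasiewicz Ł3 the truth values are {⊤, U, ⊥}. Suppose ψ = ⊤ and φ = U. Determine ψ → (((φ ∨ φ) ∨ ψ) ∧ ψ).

φ ∨ φ = U ∨ U = U
(φ ∨ φ) ∨ ψ = U ∨ ⊤ = ⊤
((φ ∨ φ) ∨ ψ) ∧ ψ = ⊤ ∧ ⊤ = ⊤
ψ → (((φ ∨ φ) ∨ ψ) ∧ ψ) = ⊤ → ⊤ = ⊤

⊤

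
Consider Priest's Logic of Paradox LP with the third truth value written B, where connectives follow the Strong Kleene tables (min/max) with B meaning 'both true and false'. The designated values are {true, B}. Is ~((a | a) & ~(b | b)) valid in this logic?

No

Countermodel: a=true, b=false gives false, which is not designated.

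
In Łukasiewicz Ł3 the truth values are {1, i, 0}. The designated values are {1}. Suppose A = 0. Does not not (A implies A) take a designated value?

A implies A = 0 implies 0 = 1
not (A implies A) = not 1 = 0
not not (A implies A) = not 0 = 1
1 ∈ {1}.

Yes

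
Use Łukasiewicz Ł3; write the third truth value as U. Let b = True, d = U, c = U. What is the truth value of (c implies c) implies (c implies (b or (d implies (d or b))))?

c implies c = U implies U = True  [min(1, 1−½+½)]
d or b = U or True = True
d implies (d or b) = U implies True = True
b or (d implies (d or b)) = True or True = True
c implies (b or (d implies (d or b))) = U implies True = True
(c implies c) implies (c implies (b or (d implies (d or b)))) = True implies True = True

True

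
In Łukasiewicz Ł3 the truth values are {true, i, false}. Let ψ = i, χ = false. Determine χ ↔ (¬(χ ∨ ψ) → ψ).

false

χ ∨ ψ = false ∨ i = i
¬(χ ∨ ψ) = ¬i = i
¬(χ ∨ ψ) → ψ = i → i = true
χ ↔ (¬(χ ∨ ψ) → ψ) = false ↔ true = false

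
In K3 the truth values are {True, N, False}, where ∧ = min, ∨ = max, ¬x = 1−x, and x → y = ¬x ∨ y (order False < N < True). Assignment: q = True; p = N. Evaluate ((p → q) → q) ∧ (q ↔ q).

p → q = N → True = True  [¬N ∨ True]
(p → q) → q = True → True = True
q ↔ q = True ↔ True = True
((p → q) → q) ∧ (q ↔ q) = True ∧ True = True

True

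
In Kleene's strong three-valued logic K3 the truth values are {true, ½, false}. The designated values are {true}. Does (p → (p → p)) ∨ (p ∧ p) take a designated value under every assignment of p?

No

Countermodel: p=½ gives ½, which is not designated.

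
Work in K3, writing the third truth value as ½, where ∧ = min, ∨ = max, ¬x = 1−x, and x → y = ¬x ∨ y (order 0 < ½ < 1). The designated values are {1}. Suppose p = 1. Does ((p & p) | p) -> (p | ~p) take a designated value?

p & p = 1 & 1 = 1
(p & p) | p = 1 | 1 = 1
~p = ~1 = 0
p | ~p = 1 | 0 = 1
((p & p) | p) -> (p | ~p) = 1 -> 1 = 1
1 ∈ {1}.

Yes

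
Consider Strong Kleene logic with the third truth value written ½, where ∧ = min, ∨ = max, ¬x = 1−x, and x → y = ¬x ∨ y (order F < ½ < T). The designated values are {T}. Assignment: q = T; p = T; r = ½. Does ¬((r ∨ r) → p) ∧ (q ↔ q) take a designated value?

No

r ∨ r = ½ ∨ ½ = ½
(r ∨ r) → p = ½ → T = T  [¬½ ∨ T]
¬((r ∨ r) → p) = ¬T = F
q ↔ q = T ↔ T = T
¬((r ∨ r) → p) ∧ (q ↔ q) = F ∧ T = F
F ∉ {T}.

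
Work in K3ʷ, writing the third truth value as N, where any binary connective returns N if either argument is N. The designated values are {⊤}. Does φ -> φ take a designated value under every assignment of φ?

No

Countermodel: φ=N gives N, which is not designated.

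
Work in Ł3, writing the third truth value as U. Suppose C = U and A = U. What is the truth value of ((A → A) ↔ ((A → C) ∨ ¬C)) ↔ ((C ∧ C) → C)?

A → A = U → U = true  [min(1, 1−½+½)]
A → C = U → U = true
¬C = ¬U = U
(A → C) ∨ ¬C = true ∨ U = true
(A → A) ↔ ((A → C) ∨ ¬C) = true ↔ true = true
C ∧ C = U ∧ U = U
(C ∧ C) → C = U → U = true
((A → A) ↔ ((A → C) ∨ ¬C)) ↔ ((C ∧ C) → C) = true ↔ true = true

true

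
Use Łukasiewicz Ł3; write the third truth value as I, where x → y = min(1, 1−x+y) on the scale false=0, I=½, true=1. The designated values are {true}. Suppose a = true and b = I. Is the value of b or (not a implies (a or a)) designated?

Yes

not a = not true = false
a or a = true or true = true
not a implies (a or a) = false implies true = true
b or (not a implies (a or a)) = I or true = true
true ∈ {true}.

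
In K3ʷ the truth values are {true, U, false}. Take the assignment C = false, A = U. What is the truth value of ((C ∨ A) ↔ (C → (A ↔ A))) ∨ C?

U

C ∨ A = false ∨ U = U
A ↔ A = U ↔ U = U
C → (A ↔ A) = false → U = U
(C ∨ A) ↔ (C → (A ↔ A)) = U ↔ U = U
((C ∨ A) ↔ (C → (A ↔ A))) ∨ C = U ∨ false = U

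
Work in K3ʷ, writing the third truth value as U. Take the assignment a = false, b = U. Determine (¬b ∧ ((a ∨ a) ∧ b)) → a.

¬b = ¬U = U
a ∨ a = false ∨ false = false
(a ∨ a) ∧ b = false ∧ U = U
¬b ∧ ((a ∨ a) ∧ b) = U ∧ U = U
(¬b ∧ ((a ∨ a) ∧ b)) → a = U → false = U  [any arg is the third value ⇒ result is the third value]

U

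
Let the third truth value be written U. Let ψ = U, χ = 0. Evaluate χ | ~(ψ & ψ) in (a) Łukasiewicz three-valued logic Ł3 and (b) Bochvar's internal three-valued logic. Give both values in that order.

U; U

In Łukasiewicz three-valued logic Ł3: ψ & ψ = U & U = U
~(ψ & ψ) = ~U = U
χ | ~(ψ & ψ) = 0 | U = U
In Bochvar's internal three-valued logic: ψ & ψ = U & U = U
~(ψ & ψ) = ~U = U
χ | ~(ψ & ψ) = 0 | U = U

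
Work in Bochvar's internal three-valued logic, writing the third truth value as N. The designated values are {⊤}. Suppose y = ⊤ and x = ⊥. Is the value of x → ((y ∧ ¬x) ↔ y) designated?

¬x = ¬⊥ = ⊤
y ∧ ¬x = ⊤ ∧ ⊤ = ⊤
(y ∧ ¬x) ↔ y = ⊤ ↔ ⊤ = ⊤
x → ((y ∧ ¬x) ↔ y) = ⊥ → ⊤ = ⊤
⊤ ∈ {⊤}.

Yes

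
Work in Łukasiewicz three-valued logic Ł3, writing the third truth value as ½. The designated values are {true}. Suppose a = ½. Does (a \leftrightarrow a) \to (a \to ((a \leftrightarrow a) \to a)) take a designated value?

a \leftrightarrow a = ½ \leftrightarrow ½ = true  [1 − |½−½|]
a \leftrightarrow a = ½ \leftrightarrow ½ = true
(a \leftrightarrow a) \to a = true \to ½ = ½
a \to ((a \leftrightarrow a) \to a) = ½ \to ½ = true
(a \leftrightarrow a) \to (a \to ((a \leftrightarrow a) \to a)) = true \to true = true
true ∈ {true}.

Yes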